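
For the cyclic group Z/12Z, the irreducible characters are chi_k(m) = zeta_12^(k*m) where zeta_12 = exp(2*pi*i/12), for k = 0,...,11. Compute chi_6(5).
chi_6(5) = zeta_12^30 = -1

Working: chi_6(5) = zeta_12^(6*5) = zeta_12^30. Since zeta_12^12 = 1, this equals zeta_12^6 = exp(2*pi*i*6/12) = -1.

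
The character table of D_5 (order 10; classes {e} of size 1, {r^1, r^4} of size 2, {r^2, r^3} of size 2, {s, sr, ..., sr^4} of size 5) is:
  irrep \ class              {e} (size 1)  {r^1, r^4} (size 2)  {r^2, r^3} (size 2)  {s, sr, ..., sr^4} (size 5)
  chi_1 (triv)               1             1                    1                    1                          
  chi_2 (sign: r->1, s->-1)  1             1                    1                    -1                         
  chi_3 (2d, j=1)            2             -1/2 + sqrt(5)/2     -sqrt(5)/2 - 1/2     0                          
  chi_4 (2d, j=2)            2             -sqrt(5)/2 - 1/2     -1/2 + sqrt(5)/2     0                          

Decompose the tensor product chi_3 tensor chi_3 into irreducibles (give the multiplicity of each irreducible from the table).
chi_3 tensor chi_3 = chi_1 + chi_2 + chi_4 (all other irreducibles have multiplicity 0).

Proof sketch: The character of a tensor product is the pointwise product (chi_3 * chi_3)(C) = chi_3(C) * chi_3(C):
  {e}: (2)*(2), {r^1, r^4}: (-1/2 + sqrt(5)/2)*(-1/2 + sqrt(5)/2), {r^2, r^3}: (-sqrt(5)/2 - 1/2)*(-sqrt(5)/2 - 1/2), {s, sr, ..., sr^4}: (0)*(0)
so (chi_3 * chi_3) takes values
  {e} -> 4, {r^1, r^4} -> 3/2 - sqrt(5)/2, {r^2, r^3} -> sqrt(5)/2 + 3/2, {s, sr, ..., sr^4} -> 0.
Now take the inner product of this character with each irreducible chi from the table, <chi_3*chi_3, chi> = (1/10) sum_C |C| (chi_3*chi_3)(C) conj(chi(C)):
  <chi_3*chi_3, chi_1> = (1/10)[1*(4)*conj(1) + 2*(3/2 - sqrt(5)/2)*conj(1) + 2*(sqrt(5)/2 + 3/2)*conj(1) + 5*(0)*conj(1)]
      = (1/10)[(4) + (3 - sqrt(5)) + (sqrt(5) + 3) + (0)] = 10/10 = 1
  <chi_3*chi_3, chi_2> = (1/10)[1*(4)*conj(1) + 2*(3/2 - sqrt(5)/2)*conj(1) + 2*(sqrt(5)/2 + 3/2)*conj(1) + 5*(0)*conj(-1)]
      = (1/10)[(4) + (3 - sqrt(5)) + (sqrt(5) + 3) + (0)] = 10/10 = 1
  <chi_3*chi_3, chi_3> = (1/10)[1*(4)*conj(2) + 2*(3/2 - sqrt(5)/2)*conj(-1/2 + sqrt(5)/2) + 2*(sqrt(5)/2 + 3/2)*conj(-sqrt(5)/2 - 1/2) + 5*(0)*conj(0)]
      = (1/10)[(8) + (-4 + 2*sqrt(5)) + (-2*sqrt(5) - 4) + (0)] = 0/10 = 0
  <chi_3*chi_3, chi_4> = (1/10)[1*(4)*conj(2) + 2*(3/2 - sqrt(5)/2)*conj(-sqrt(5)/2 - 1/2) + 2*(sqrt(5)/2 + 3/2)*conj(-1/2 + sqrt(5)/2) + 5*(0)*conj(0)]
      = (1/10)[(8) + (1 - sqrt(5)) + (1 + sqrt(5)) + (0)] = 10/10 = 1
Hence the multiplicities are chi_1: 1, chi_2: 1, chi_4: 1. Dimension check: dim(chi_3)*dim(chi_3) = 2*2 = 4 and sum (mult * dim) = 1*1 + 1*1 + 1*2 = 4.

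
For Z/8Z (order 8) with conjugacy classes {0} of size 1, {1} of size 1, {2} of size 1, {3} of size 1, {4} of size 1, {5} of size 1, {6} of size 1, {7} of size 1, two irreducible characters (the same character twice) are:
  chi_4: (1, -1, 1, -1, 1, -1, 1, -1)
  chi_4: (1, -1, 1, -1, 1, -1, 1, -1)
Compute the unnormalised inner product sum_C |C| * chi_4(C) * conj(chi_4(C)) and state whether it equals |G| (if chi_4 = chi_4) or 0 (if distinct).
Sum = 8 = |G| = 8; so <chi_4, chi_4> = 1 (norm-1 confirms irreducibility).

Why: Compute term by term over conjugacy classes (|C| * chi_4(C) * conj(chi_4(C))):
  1*(1)*conj(1) + 1*(-1)*conj(-1) + 1*(1)*conj(1) + 1*(-1)*conj(-1) + 1*(1)*conj(1) + 1*(-1)*conj(-1) + 1*(1)*conj(1) + 1*(-1)*conj(-1)
  = (1) + (1) + (1) + (1) + (1) + (1) + (1) + (1)
  = 8.
(Exp terms are combined using exp(i*s)*conj(exp(i*t)) = exp(i*(s-t)), and sums of them are collapsed using the identity that for every m > 1 the m distinct m-th roots of unity sum to 0, e.g. 1 + exp(2*I*pi/3) + exp(-2*I*pi/3) = 0.)
Dividing by |G| = 8 gives 8/8 = 1, matching the row-orthogonality relation <chi_4, chi_4> = [chi_4 = chi_4].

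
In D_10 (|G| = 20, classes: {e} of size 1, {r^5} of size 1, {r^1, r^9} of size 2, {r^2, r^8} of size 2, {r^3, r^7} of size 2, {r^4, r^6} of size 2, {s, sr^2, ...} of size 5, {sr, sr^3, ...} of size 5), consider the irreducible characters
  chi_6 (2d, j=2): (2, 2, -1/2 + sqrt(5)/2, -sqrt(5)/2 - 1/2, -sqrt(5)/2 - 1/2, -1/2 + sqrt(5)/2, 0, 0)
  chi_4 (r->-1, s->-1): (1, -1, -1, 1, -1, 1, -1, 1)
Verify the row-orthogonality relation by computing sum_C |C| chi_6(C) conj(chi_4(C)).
Sum = 0; so <chi_6, chi_4> = 0 (distinct irreducibles are orthogonal).

Proof sketch: Compute term by term over conjugacy classes (|C| * chi_6(C) * conj(chi_4(C))):
  1*(2)*conj(1) + 1*(2)*conj(-1) + 2*(-1/2 + sqrt(5)/2)*conj(-1) + 2*(-sqrt(5)/2 - 1/2)*conj(1) + 2*(-sqrt(5)/2 - 1/2)*conj(-1) + 2*(-1/2 + sqrt(5)/2)*conj(1) + 5*(0)*conj(-1) + 5*(0)*conj(1)
  = (2) + (-2) + (1 - sqrt(5)) + (-sqrt(5) - 1) + (1 + sqrt(5)) + (-1 + sqrt(5)) + (0) + (0)
  = 0.
Dividing by |G| = 20 gives 0/20 = 0, matching the row-orthogonality relation <chi_6, chi_4> = [chi_6 = chi_4].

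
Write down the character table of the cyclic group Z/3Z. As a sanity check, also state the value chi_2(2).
Character table of Z/3Z (irreps indexed chi_0,...,chi_2 with chi_k(m) = zeta_3^(k*m), zeta_3 = exp(2*pi*i/3)):
  irrep \ class  {0} (size 1)  {1} (size 1)    {2} (size 1)  
  chi_0          1             1               1             
  chi_1          1             exp(2*I*pi/3)   exp(-2*I*pi/3)
  chi_2          1             exp(-2*I*pi/3)  exp(2*I*pi/3) 

Spot check: chi_2(2) = zeta_3^(2*2) = zeta_3^4 = exp(2*I*pi/3).

Why: Z/3Z is abelian, so all 3 irreducible complex representations are 1-dimensional. They are given by chi_k(m) = zeta_3^(k*m) for k = 0,...,2. Row orthogonality: sum_m chi_k(m) conj(chi_l(m)) = 3 * [k = l].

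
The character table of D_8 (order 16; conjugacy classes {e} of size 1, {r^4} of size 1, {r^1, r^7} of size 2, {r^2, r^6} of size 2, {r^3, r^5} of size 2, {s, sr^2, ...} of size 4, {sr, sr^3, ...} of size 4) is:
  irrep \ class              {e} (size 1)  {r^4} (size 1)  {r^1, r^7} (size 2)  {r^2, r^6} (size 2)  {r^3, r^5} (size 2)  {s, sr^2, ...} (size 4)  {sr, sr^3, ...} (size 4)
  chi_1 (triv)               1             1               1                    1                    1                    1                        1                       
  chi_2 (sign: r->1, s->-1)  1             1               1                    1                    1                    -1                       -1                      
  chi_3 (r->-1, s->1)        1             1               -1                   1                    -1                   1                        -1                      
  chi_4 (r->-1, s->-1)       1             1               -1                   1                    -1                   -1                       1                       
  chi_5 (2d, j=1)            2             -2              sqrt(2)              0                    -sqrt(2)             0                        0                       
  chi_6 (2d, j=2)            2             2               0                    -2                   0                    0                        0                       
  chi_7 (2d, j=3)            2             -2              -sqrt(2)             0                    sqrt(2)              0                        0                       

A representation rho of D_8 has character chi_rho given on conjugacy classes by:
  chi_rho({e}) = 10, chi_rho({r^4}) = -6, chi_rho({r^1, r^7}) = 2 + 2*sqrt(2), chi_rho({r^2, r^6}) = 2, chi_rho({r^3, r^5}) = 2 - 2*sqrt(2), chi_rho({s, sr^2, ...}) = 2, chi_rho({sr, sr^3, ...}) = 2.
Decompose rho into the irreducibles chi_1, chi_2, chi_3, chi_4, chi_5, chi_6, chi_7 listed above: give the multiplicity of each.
Multiplicities: chi_1: 2, chi_2: 0, chi_3: 0, chi_4: 0, chi_5: 3, chi_6: 0, chi_7: 1.

Proof sketch: Use <chi_rho, chi> = (1/|G|) sum_C |C| * chi_rho(C) * conj(chi(C)) with |G| = 16 for each irreducible chi in the table:
  <chi_rho, chi_1> = (1/16)[1*(10)*conj(1) + 1*(-6)*conj(1) + 2*(2 + 2*sqrt(2))*conj(1) + 2*(2)*conj(1) + 2*(2 - 2*sqrt(2))*conj(1) + 4*(2)*conj(1) + 4*(2)*conj(1)]
      = (1/16)[(10) + (-6) + (4 + 4*sqrt(2)) + (4) + (4 - 4*sqrt(2)) + (8) + (8)] = 32/16 = 2
  <chi_rho, chi_2> = (1/16)[1*(10)*conj(1) + 1*(-6)*conj(1) + 2*(2 + 2*sqrt(2))*conj(1) + 2*(2)*conj(1) + 2*(2 - 2*sqrt(2))*conj(1) + 4*(2)*conj(-1) + 4*(2)*conj(-1)]
      = (1/16)[(10) + (-6) + (4 + 4*sqrt(2)) + (4) + (4 - 4*sqrt(2)) + (-8) + (-8)] = 0/16 = 0
  <chi_rho, chi_3> = (1/16)[1*(10)*conj(1) + 1*(-6)*conj(1) + 2*(2 + 2*sqrt(2))*conj(-1) + 2*(2)*conj(1) + 2*(2 - 2*sqrt(2))*conj(-1) + 4*(2)*conj(1) + 4*(2)*conj(-1)]
      = (1/16)[(10) + (-6) + (-4*sqrt(2) - 4) + (4) + (-4 + 4*sqrt(2)) + (8) + (-8)] = 0/16 = 0
  <chi_rho, chi_4> = (1/16)[1*(10)*conj(1) + 1*(-6)*conj(1) + 2*(2 + 2*sqrt(2))*conj(-1) + 2*(2)*conj(1) + 2*(2 - 2*sqrt(2))*conj(-1) + 4*(2)*conj(-1) + 4*(2)*conj(1)]
      = (1/16)[(10) + (-6) + (-4*sqrt(2) - 4) + (4) + (-4 + 4*sqrt(2)) + (-8) + (8)] = 0/16 = 0
  <chi_rho, chi_5> = (1/16)[1*(10)*conj(2) + 1*(-6)*conj(-2) + 2*(2 + 2*sqrt(2))*conj(sqrt(2)) + 2*(2)*conj(0) + 2*(2 - 2*sqrt(2))*conj(-sqrt(2)) + 4*(2)*conj(0) + 4*(2)*conj(0)]
      = (1/16)[(20) + (12) + (4*sqrt(2) + 8) + (0) + (8 - 4*sqrt(2)) + (0) + (0)] = 48/16 = 3
  <chi_rho, chi_6> = (1/16)[1*(10)*conj(2) + 1*(-6)*conj(2) + 2*(2 + 2*sqrt(2))*conj(0) + 2*(2)*conj(-2) + 2*(2 - 2*sqrt(2))*conj(0) + 4*(2)*conj(0) + 4*(2)*conj(0)]
      = (1/16)[(20) + (-12) + (0) + (-8) + (0) + (0) + (0)] = 0/16 = 0
  <chi_rho, chi_7> = (1/16)[1*(10)*conj(2) + 1*(-6)*conj(-2) + 2*(2 + 2*sqrt(2))*conj(-sqrt(2)) + 2*(2)*conj(0) + 2*(2 - 2*sqrt(2))*conj(sqrt(2)) + 4*(2)*conj(0) + 4*(2)*conj(0)]
      = (1/16)[(20) + (12) + (-8 - 4*sqrt(2)) + (0) + (-8 + 4*sqrt(2)) + (0) + (0)] = 16/16 = 1
Dimension check: dim(rho) = sum (mult * dim) = 2*1 + 0*1 + 0*1 + 0*1 + 3*2 + 0*2 + 1*2 = 10 = chi_rho(e) = 10.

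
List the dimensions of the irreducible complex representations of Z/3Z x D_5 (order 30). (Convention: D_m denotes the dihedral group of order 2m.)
Dimensions: 1, 1, 1, 1, 1, 1, 2, 2, 2, 2, 2, 2

Reasoning: There are 12 irreducibles (= number of conjugacy classes). Their dimensions d_i satisfy sum d_i^2 = |G| = 30: 1 + 1 + 1 + 1 + 1 + 1 + 4 + 4 + 4 + 4 + 4 + 4 = 30. (For the product with Z/3Z: each of the 3 1-dim characters of Z/3Z tensors with each irrep of D_5, giving 3 copies of each D_5-dimension.)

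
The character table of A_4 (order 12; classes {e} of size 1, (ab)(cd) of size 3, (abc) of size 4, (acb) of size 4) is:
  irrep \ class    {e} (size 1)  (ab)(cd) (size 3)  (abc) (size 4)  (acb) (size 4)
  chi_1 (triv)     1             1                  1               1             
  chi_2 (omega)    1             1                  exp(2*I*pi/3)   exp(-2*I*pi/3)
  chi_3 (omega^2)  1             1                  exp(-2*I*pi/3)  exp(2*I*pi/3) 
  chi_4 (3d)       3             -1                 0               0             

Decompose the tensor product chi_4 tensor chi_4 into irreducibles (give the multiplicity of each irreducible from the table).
chi_4 tensor chi_4 = chi_1 + chi_2 + chi_3 + 2*chi_4 (all other irreducibles have multiplicity 0).

The character of a tensor product is the pointwise product (chi_4 * chi_4)(C) = chi_4(C) * chi_4(C):
  {e}: (3)*(3), (ab)(cd): (-1)*(-1), (abc): (0)*(0), (acb): (0)*(0)
so (chi_4 * chi_4) takes values
  {e} -> 9, (ab)(cd) -> 1, (abc) -> 0, (acb) -> 0.
Now take the inner product of this character with each irreducible chi from the table, <chi_4*chi_4, chi> = (1/12) sum_C |C| (chi_4*chi_4)(C) conj(chi(C)):
  <chi_4*chi_4, chi_1> = (1/12)[1*(9)*conj(1) + 3*(1)*conj(1) + 4*(0)*conj(1) + 4*(0)*conj(1)]
      = (1/12)[(9) + (3) + (0) + (0)] = 12/12 = 1
  <chi_4*chi_4, chi_2> = (1/12)[1*(9)*conj(1) + 3*(1)*conj(1) + 4*(0)*conj(exp(2*I*pi/3)) + 4*(0)*conj(exp(-2*I*pi/3))]
      = (1/12)[(9) + (3) + (0) + (0)] = 12/12 = 1
  <chi_4*chi_4, chi_3> = (1/12)[1*(9)*conj(1) + 3*(1)*conj(1) + 4*(0)*conj(exp(-2*I*pi/3)) + 4*(0)*conj(exp(2*I*pi/3))]
      = (1/12)[(9) + (3) + (0) + (0)] = 12/12 = 1
  <chi_4*chi_4, chi_4> = (1/12)[1*(9)*conj(3) + 3*(1)*conj(-1) + 4*(0)*conj(0) + 4*(0)*conj(0)]
      = (1/12)[(27) + (-3) + (0) + (0)] = 24/12 = 2
(Exp terms are combined using exp(i*s)*conj(exp(i*t)) = exp(i*(s-t)), and sums of them are collapsed using the identity that for every m > 1 the m distinct m-th roots of unity sum to 0, e.g. 1 + exp(2*I*pi/3) + exp(-2*I*pi/3) = 0.)
Hence the multiplicities are chi_1: 1, chi_2: 1, chi_3: 1, chi_4: 2. Dimension check: dim(chi_4)*dim(chi_4) = 3*3 = 9 and sum (mult * dim) = 1*1 + 1*1 + 1*1 + 2*3 = 9.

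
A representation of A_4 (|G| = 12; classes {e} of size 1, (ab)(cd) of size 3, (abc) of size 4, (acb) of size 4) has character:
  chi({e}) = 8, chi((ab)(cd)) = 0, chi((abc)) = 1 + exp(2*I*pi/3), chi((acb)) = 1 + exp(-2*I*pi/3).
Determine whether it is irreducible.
Not irreducible (reducible): <chi, chi> = 6 > 1.

Argument: <chi, chi> = (1/|G|) sum_C |C| * |chi(C)|^2 = (1/12)[1*|8|^2 + 3*|0|^2 + 4*|1 + exp(2*I*pi/3)|^2 + 4*|1 + exp(-2*I*pi/3)|^2]
  = (1/12)[(64) + (0) + (4) + (4)] = 72/12 = 6.
(Exp terms are combined using exp(i*s)*conj(exp(i*t)) = exp(i*(s-t)), and sums of them are collapsed using the identity that for every m > 1 the m distinct m-th roots of unity sum to 0, e.g. 1 + exp(2*I*pi/3) + exp(-2*I*pi/3) = 0.)
A character is irreducible iff <chi, chi> = 1, so this representation is reducible.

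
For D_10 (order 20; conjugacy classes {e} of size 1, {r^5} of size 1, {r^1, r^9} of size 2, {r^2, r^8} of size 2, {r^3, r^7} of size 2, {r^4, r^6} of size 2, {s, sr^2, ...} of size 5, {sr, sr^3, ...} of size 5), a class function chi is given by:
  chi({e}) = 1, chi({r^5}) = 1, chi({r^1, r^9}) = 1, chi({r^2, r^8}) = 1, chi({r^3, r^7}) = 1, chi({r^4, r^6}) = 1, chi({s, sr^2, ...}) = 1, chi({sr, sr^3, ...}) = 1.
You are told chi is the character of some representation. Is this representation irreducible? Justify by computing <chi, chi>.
Irreducible: <chi, chi> = 1.

Explanation: <chi, chi> = (1/|G|) sum_C |C| * |chi(C)|^2 = (1/20)[1*|1|^2 + 1*|1|^2 + 2*|1|^2 + 2*|1|^2 + 2*|1|^2 + 2*|1|^2 + 5*|1|^2 + 5*|1|^2]
  = (1/20)[(1) + (1) + (2) + (2) + (2) + (2) + (5) + (5)] = 20/20 = 1.
A character is irreducible iff <chi, chi> = 1, so this representation is irreducible.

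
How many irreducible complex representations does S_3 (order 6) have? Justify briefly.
3

Justification: The number of irreducible complex representations of a finite group equals its number of conjugacy classes. Conjugacy classes in S_3 correspond to cycle types, i.e. partitions of 3; there are p(3) = 3 of them, so S_3 (order 6) has exactly 3 irreducible complex representations.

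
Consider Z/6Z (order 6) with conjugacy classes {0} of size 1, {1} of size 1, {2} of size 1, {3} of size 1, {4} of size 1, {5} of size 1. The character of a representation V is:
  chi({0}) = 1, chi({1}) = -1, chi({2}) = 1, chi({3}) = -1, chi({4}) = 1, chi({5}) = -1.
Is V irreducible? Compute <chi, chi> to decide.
Irreducible: <chi, chi> = 1.

Derivation: <chi, chi> = (1/|G|) sum_C |C| * |chi(C)|^2 = (1/6)[1*|1|^2 + 1*|-1|^2 + 1*|1|^2 + 1*|-1|^2 + 1*|1|^2 + 1*|-1|^2]
  = (1/6)[(1) + (1) + (1) + (1) + (1) + (1)] = 6/6 = 1.
(Exp terms are combined using exp(i*s)*conj(exp(i*t)) = exp(i*(s-t)), and sums of them are collapsed using the identity that for every m > 1 the m distinct m-th roots of unity sum to 0, e.g. 1 + exp(2*I*pi/3) + exp(-2*I*pi/3) = 0.)
A character is irreducible iff <chi, chi> = 1, so this representation is irreducible.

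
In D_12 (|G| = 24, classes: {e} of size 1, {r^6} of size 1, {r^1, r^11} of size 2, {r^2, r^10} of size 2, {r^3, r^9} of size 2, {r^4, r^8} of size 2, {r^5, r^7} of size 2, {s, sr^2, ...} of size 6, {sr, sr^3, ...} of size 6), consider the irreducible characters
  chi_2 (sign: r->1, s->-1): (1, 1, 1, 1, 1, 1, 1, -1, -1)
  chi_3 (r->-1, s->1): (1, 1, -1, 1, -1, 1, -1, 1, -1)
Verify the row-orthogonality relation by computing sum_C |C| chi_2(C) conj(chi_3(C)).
Sum = 0; so <chi_2, chi_3> = 0 (distinct irreducibles are orthogonal).

Reasoning: Compute term by term over conjugacy classes (|C| * chi_2(C) * conj(chi_3(C))):
  1*(1)*conj(1) + 1*(1)*conj(1) + 2*(1)*conj(-1) + 2*(1)*conj(1) + 2*(1)*conj(-1) + 2*(1)*conj(1) + 2*(1)*conj(-1) + 6*(-1)*conj(1) + 6*(-1)*conj(-1)
  = (1) + (1) + (-2) + (2) + (-2) + (2) + (-2) + (-6) + (6)
  = 0.
Dividing by |G| = 24 gives 0/24 = 0, matching the row-orthogonality relation <chi_2, chi_3> = [chi_2 = chi_3].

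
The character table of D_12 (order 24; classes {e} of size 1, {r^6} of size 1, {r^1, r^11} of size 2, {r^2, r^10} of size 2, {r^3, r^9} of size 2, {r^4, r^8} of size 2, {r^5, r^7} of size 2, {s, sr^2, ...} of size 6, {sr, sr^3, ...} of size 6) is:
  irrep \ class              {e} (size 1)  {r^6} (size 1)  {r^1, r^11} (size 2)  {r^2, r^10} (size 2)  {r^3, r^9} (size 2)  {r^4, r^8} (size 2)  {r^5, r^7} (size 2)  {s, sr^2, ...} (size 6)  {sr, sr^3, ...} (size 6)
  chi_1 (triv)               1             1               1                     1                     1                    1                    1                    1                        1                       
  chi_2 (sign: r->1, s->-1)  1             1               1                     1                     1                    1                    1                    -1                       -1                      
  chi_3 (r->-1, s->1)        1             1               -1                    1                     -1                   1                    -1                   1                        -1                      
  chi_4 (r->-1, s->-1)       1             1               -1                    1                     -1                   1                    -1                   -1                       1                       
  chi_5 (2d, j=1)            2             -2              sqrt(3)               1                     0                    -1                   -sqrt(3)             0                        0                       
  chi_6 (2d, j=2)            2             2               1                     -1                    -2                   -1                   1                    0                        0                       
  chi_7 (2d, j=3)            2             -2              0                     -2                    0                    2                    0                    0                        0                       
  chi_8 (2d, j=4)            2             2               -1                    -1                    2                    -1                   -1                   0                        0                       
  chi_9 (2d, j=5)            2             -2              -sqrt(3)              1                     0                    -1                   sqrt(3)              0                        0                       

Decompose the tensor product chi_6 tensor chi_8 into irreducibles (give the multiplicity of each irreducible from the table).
chi_6 tensor chi_8 = chi_3 + chi_4 + chi_6 (all other irreducibles have multiplicity 0).

Why: The character of a tensor product is the pointwise product (chi_6 * chi_8)(C) = chi_6(C) * chi_8(C):
  {e}: (2)*(2), {r^6}: (2)*(2), {r^1, r^11}: (1)*(-1), {r^2, r^10}: (-1)*(-1), {r^3, r^9}: (-2)*(2), {r^4, r^8}: (-1)*(-1), {r^5, r^7}: (1)*(-1), {s, sr^2, ...}: (0)*(0), {sr, sr^3, ...}: (0)*(0)
so (chi_6 * chi_8) takes values
  {e} -> 4, {r^6} -> 4, {r^1, r^11} -> -1, {r^2, r^10} -> 1, {r^3, r^9} -> -4, {r^4, r^8} -> 1, {r^5, r^7} -> -1, {s, sr^2, ...} -> 0, {sr, sr^3, ...} -> 0.
Now take the inner product of this character with each irreducible chi from the table, <chi_6*chi_8, chi> = (1/24) sum_C |C| (chi_6*chi_8)(C) conj(chi(C)):
  <chi_6*chi_8, chi_1> = (1/24)[1*(4)*conj(1) + 1*(4)*conj(1) + 2*(-1)*conj(1) + 2*(1)*conj(1) + 2*(-4)*conj(1) + 2*(1)*conj(1) + 2*(-1)*conj(1) + 6*(0)*conj(1) + 6*(0)*conj(1)]
      = (1/24)[(4) + (4) + (-2) + (2) + (-8) + (2) + (-2) + (0) + (0)] = 0/24 = 0
  <chi_6*chi_8, chi_2> = (1/24)[1*(4)*conj(1) + 1*(4)*conj(1) + 2*(-1)*conj(1) + 2*(1)*conj(1) + 2*(-4)*conj(1) + 2*(1)*conj(1) + 2*(-1)*conj(1) + 6*(0)*conj(-1) + 6*(0)*conj(-1)]
      = (1/24)[(4) + (4) + (-2) + (2) + (-8) + (2) + (-2) + (0) + (0)] = 0/24 = 0
  <chi_6*chi_8, chi_3> = (1/24)[1*(4)*conj(1) + 1*(4)*conj(1) + 2*(-1)*conj(-1) + 2*(1)*conj(1) + 2*(-4)*conj(-1) + 2*(1)*conj(1) + 2*(-1)*conj(-1) + 6*(0)*conj(1) + 6*(0)*conj(-1)]
      = (1/24)[(4) + (4) + (2) + (2) + (8) + (2) + (2) + (0) + (0)] = 24/24 = 1
  <chi_6*chi_8, chi_4> = (1/24)[1*(4)*conj(1) + 1*(4)*conj(1) + 2*(-1)*conj(-1) + 2*(1)*conj(1) + 2*(-4)*conj(-1) + 2*(1)*conj(1) + 2*(-1)*conj(-1) + 6*(0)*conj(-1) + 6*(0)*conj(1)]
      = (1/24)[(4) + (4) + (2) + (2) + (8) + (2) + (2) + (0) + (0)] = 24/24 = 1
  <chi_6*chi_8, chi_5> = (1/24)[1*(4)*conj(2) + 1*(4)*conj(-2) + 2*(-1)*conj(sqrt(3)) + 2*(1)*conj(1) + 2*(-4)*conj(0) + 2*(1)*conj(-1) + 2*(-1)*conj(-sqrt(3)) + 6*(0)*conj(0) + 6*(0)*conj(0)]
      = (1/24)[(8) + (-8) + (-2*sqrt(3)) + (2) + (0) + (-2) + (2*sqrt(3)) + (0) + (0)] = 0/24 = 0
  <chi_6*chi_8, chi_6> = (1/24)[1*(4)*conj(2) + 1*(4)*conj(2) + 2*(-1)*conj(1) + 2*(1)*conj(-1) + 2*(-4)*conj(-2) + 2*(1)*conj(-1) + 2*(-1)*conj(1) + 6*(0)*conj(0) + 6*(0)*conj(0)]
      = (1/24)[(8) + (8) + (-2) + (-2) + (16) + (-2) + (-2) + (0) + (0)] = 24/24 = 1
  <chi_6*chi_8, chi_7> = (1/24)[1*(4)*conj(2) + 1*(4)*conj(-2) + 2*(-1)*conj(0) + 2*(1)*conj(-2) + 2*(-4)*conj(0) + 2*(1)*conj(2) + 2*(-1)*conj(0) + 6*(0)*conj(0) + 6*(0)*conj(0)]
      = (1/24)[(8) + (-8) + (0) + (-4) + (0) + (4) + (0) + (0) + (0)] = 0/24 = 0
  <chi_6*chi_8, chi_8> = (1/24)[1*(4)*conj(2) + 1*(4)*conj(2) + 2*(-1)*conj(-1) + 2*(1)*conj(-1) + 2*(-4)*conj(2) + 2*(1)*conj(-1) + 2*(-1)*conj(-1) + 6*(0)*conj(0) + 6*(0)*conj(0)]
      = (1/24)[(8) + (8) + (2) + (-2) + (-16) + (-2) + (2) + (0) + (0)] = 0/24 = 0
  <chi_6*chi_8, chi_9> = (1/24)[1*(4)*conj(2) + 1*(4)*conj(-2) + 2*(-1)*conj(-sqrt(3)) + 2*(1)*conj(1) + 2*(-4)*conj(0) + 2*(1)*conj(-1) + 2*(-1)*conj(sqrt(3)) + 6*(0)*conj(0) + 6*(0)*conj(0)]
      = (1/24)[(8) + (-8) + (2*sqrt(3)) + (2) + (0) + (-2) + (-2*sqrt(3)) + (0) + (0)] = 0/24 = 0
Hence the multiplicities are chi_3: 1, chi_4: 1, chi_6: 1. Dimension check: dim(chi_6)*dim(chi_8) = 2*2 = 4 and sum (mult * dim) = 1*1 + 1*1 + 1*2 = 4.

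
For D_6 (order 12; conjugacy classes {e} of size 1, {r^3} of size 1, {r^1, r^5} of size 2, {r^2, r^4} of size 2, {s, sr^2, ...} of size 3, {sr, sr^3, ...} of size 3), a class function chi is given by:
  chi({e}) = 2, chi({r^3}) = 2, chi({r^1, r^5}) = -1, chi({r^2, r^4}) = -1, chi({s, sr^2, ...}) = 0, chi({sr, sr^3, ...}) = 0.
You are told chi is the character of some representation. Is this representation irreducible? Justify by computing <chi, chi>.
Irreducible: <chi, chi> = 1.

Details: <chi, chi> = (1/|G|) sum_C |C| * |chi(C)|^2 = (1/12)[1*|2|^2 + 1*|2|^2 + 2*|-1|^2 + 2*|-1|^2 + 3*|0|^2 + 3*|0|^2]
  = (1/12)[(4) + (4) + (2) + (2) + (0) + (0)] = 12/12 = 1.
A character is irreducible iff <chi, chi> = 1, so this representation is irreducible.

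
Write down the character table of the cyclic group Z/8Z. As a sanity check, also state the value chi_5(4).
Character table of Z/8Z (irreps indexed chi_0,...,chi_7 with chi_k(m) = zeta_8^(k*m), zeta_8 = exp(2*pi*i/8)):
  irrep \ class  {0} (size 1)  {1} (size 1)    {2} (size 1)  {3} (size 1)    {4} (size 1)  {5} (size 1)    {6} (size 1)  {7} (size 1)  
  chi_0          1             1               1             1               1             1               1             1             
  chi_1          1             exp(I*pi/4)     I             exp(3*I*pi/4)   -1            exp(-3*I*pi/4)  -I            exp(-I*pi/4)  
  chi_2          1             I               -1            -I              1             I               -1            -I            
  chi_3          1             exp(3*I*pi/4)   -I            exp(I*pi/4)     -1            exp(-I*pi/4)    I             exp(-3*I*pi/4)
  chi_4          1             -1              1             -1              1             -1              1             -1            
  chi_5          1             exp(-3*I*pi/4)  I             exp(-I*pi/4)    -1            exp(I*pi/4)     -I            exp(3*I*pi/4) 
  chi_6          1             -I              -1            I               1             -I              -1            I             
  chi_7          1             exp(-I*pi/4)    -I            exp(-3*I*pi/4)  -1            exp(3*I*pi/4)   I             exp(I*pi/4)   

Spot check: chi_5(4) = zeta_8^(5*4) = zeta_8^20 = -1.

Solution. Z/8Z is abelian, so all 8 irreducible complex representations are 1-dimensional. They are given by chi_k(m) = zeta_8^(k*m) for k = 0,...,7. Row orthogonality: sum_m chi_k(m) conj(chi_l(m)) = 8 * [k = l].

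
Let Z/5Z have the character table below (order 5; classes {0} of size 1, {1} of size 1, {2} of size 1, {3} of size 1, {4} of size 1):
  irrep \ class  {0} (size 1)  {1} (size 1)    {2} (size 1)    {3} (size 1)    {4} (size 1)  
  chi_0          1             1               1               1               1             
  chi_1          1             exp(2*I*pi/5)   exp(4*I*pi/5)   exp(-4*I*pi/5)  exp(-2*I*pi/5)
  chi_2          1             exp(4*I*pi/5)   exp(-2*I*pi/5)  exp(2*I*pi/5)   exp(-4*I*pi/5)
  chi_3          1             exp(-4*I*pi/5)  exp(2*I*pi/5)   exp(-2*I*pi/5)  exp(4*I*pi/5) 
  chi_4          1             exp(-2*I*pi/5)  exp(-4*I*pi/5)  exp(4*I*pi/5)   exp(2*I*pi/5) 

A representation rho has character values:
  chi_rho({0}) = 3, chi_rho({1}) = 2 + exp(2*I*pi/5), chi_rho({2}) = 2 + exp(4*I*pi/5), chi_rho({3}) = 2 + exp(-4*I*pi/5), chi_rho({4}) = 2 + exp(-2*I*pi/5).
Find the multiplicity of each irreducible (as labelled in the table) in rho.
Multiplicities: chi_0: 2, chi_1: 1, chi_2: 0, chi_3: 0, chi_4: 0.

Use <chi_rho, chi> = (1/|G|) sum_C |C| * chi_rho(C) * conj(chi(C)) with |G| = 5 for each irreducible chi in the table:
  <chi_rho, chi_0> = (1/5)[1*(3)*conj(1) + 1*(2 + exp(2*I*pi/5))*conj(1) + 1*(2 + exp(4*I*pi/5))*conj(1) + 1*(2 + exp(-4*I*pi/5))*conj(1) + 1*(2 + exp(-2*I*pi/5))*conj(1)]
      = (1/5)[(3) + (2 + exp(2*I*pi/5)) + (2 + exp(4*I*pi/5)) + (2 + exp(-4*I*pi/5)) + (2 + exp(-2*I*pi/5))] = 10/5 = 2
  <chi_rho, chi_1> = (1/5)[1*(3)*conj(1) + 1*(2 + exp(2*I*pi/5))*conj(exp(2*I*pi/5)) + 1*(2 + exp(4*I*pi/5))*conj(exp(4*I*pi/5)) + 1*(2 + exp(-4*I*pi/5))*conj(exp(-4*I*pi/5)) + 1*(2 + exp(-2*I*pi/5))*conj(exp(-2*I*pi/5))]
      = (1/5)[(3) + (1 + 2*exp(-2*I*pi/5)) + (1 + 2*exp(-4*I*pi/5)) + (1 + 2*exp(4*I*pi/5)) + (1 + 2*exp(2*I*pi/5))] = 5/5 = 1
  <chi_rho, chi_2> = (1/5)[1*(3)*conj(1) + 1*(2 + exp(2*I*pi/5))*conj(exp(4*I*pi/5)) + 1*(2 + exp(4*I*pi/5))*conj(exp(-2*I*pi/5)) + 1*(2 + exp(-4*I*pi/5))*conj(exp(2*I*pi/5)) + 1*(2 + exp(-2*I*pi/5))*conj(exp(-4*I*pi/5))]
      = (1/5)[(3) + (2*exp(-4*I*pi/5) + exp(-2*I*pi/5)) + (exp(-4*I*pi/5) + 2*exp(2*I*pi/5)) + (2*exp(-2*I*pi/5) + exp(4*I*pi/5)) + (exp(2*I*pi/5) + 2*exp(4*I*pi/5))] = 0/5 = 0
  <chi_rho, chi_3> = (1/5)[1*(3)*conj(1) + 1*(2 + exp(2*I*pi/5))*conj(exp(-4*I*pi/5)) + 1*(2 + exp(4*I*pi/5))*conj(exp(2*I*pi/5)) + 1*(2 + exp(-4*I*pi/5))*conj(exp(-2*I*pi/5)) + 1*(2 + exp(-2*I*pi/5))*conj(exp(4*I*pi/5))]
      = (1/5)[(3) + (exp(-4*I*pi/5) + 2*exp(4*I*pi/5)) + (2*exp(-2*I*pi/5) + exp(2*I*pi/5)) + (exp(-2*I*pi/5) + 2*exp(2*I*pi/5)) + (2*exp(-4*I*pi/5) + exp(4*I*pi/5))] = 0/5 = 0
  <chi_rho, chi_4> = (1/5)[1*(3)*conj(1) + 1*(2 + exp(2*I*pi/5))*conj(exp(-2*I*pi/5)) + 1*(2 + exp(4*I*pi/5))*conj(exp(-4*I*pi/5)) + 1*(2 + exp(-4*I*pi/5))*conj(exp(4*I*pi/5)) + 1*(2 + exp(-2*I*pi/5))*conj(exp(2*I*pi/5))]
      = (1/5)[(3) + (exp(4*I*pi/5) + 2*exp(2*I*pi/5)) + (exp(-2*I*pi/5) + 2*exp(4*I*pi/5)) + (2*exp(-4*I*pi/5) + exp(2*I*pi/5)) + (2*exp(-2*I*pi/5) + exp(-4*I*pi/5))] = 0/5 = 0
(Exp terms are combined using exp(i*s)*conj(exp(i*t)) = exp(i*(s-t)), and sums of them are collapsed using the identity that for every m > 1 the m distinct m-th roots of unity sum to 0, e.g. 1 + exp(2*I*pi/3) + exp(-2*I*pi/3) = 0.)
Dimension check: dim(rho) = sum (mult * dim) = 2*1 + 1*1 + 0*1 + 0*1 + 0*1 = 3 = chi_rho(e) = 3.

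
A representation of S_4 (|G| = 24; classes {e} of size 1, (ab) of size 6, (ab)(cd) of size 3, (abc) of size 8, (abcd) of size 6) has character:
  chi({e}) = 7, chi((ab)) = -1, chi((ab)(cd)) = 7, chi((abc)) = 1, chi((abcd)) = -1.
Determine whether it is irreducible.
Not irreducible (reducible): <chi, chi> = 9 > 1.

Solution. <chi, chi> = (1/|G|) sum_C |C| * |chi(C)|^2 = (1/24)[1*|7|^2 + 6*|-1|^2 + 3*|7|^2 + 8*|1|^2 + 6*|-1|^2]
  = (1/24)[(49) + (6) + (147) + (8) + (6)] = 216/24 = 9.
A character is irreducible iff <chi, chi> = 1, so this representation is reducible.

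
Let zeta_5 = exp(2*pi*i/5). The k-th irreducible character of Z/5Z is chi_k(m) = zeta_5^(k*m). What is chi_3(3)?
chi_3(3) = zeta_5^9 = exp(-2*I*pi/5)

Solution. chi_3(3) = zeta_5^(3*3) = zeta_5^9. Since zeta_5^5 = 1, this equals zeta_5^4 = exp(2*pi*i*4/5) = exp(-2*I*pi/5).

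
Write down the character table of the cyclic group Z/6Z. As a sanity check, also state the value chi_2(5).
Character table of Z/6Z (irreps indexed chi_0,...,chi_5 with chi_k(m) = zeta_6^(k*m), zeta_6 = exp(2*pi*i/6)):
  irrep \ class  {0} (size 1)  {1} (size 1)    {2} (size 1)    {3} (size 1)  {4} (size 1)    {5} (size 1)  
  chi_0          1             1               1               1             1               1             
  chi_1          1             exp(I*pi/3)     exp(2*I*pi/3)   -1            exp(-2*I*pi/3)  exp(-I*pi/3)  
  chi_2          1             exp(2*I*pi/3)   exp(-2*I*pi/3)  1             exp(2*I*pi/3)   exp(-2*I*pi/3)
  chi_3          1             -1              1               -1            1               -1            
  chi_4          1             exp(-2*I*pi/3)  exp(2*I*pi/3)   1             exp(-2*I*pi/3)  exp(2*I*pi/3) 
  chi_5          1             exp(-I*pi/3)    exp(-2*I*pi/3)  -1            exp(2*I*pi/3)   exp(I*pi/3)   

Spot check: chi_2(5) = zeta_6^(2*5) = zeta_6^10 = exp(-2*I*pi/3).

Why: Z/6Z is abelian, so all 6 irreducible complex representations are 1-dimensional. They are given by chi_k(m) = zeta_6^(k*m) for k = 0,...,5. Row orthogonality: sum_m chi_k(m) conj(chi_l(m)) = 6 * [k = l].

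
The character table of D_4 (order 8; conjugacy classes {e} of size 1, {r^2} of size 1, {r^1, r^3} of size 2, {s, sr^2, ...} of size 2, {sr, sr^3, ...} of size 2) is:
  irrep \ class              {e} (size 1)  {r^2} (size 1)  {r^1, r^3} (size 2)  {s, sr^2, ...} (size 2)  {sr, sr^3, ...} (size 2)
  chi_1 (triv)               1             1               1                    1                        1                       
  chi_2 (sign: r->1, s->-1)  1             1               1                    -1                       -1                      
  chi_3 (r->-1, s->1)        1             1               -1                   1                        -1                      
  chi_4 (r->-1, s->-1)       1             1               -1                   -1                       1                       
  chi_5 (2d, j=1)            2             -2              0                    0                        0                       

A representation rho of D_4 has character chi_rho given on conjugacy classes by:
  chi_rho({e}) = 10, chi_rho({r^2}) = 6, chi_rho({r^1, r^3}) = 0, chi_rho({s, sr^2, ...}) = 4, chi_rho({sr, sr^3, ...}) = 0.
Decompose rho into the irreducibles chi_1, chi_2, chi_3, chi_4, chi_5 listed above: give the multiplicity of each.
Multiplicities: chi_1: 3, chi_2: 1, chi_3: 3, chi_4: 1, chi_5: 1.

Solution. Use <chi_rho, chi> = (1/|G|) sum_C |C| * chi_rho(C) * conj(chi(C)) with |G| = 8 for each irreducible chi in the table:
  <chi_rho, chi_1> = (1/8)[1*(10)*conj(1) + 1*(6)*conj(1) + 2*(0)*conj(1) + 2*(4)*conj(1) + 2*(0)*conj(1)]
      = (1/8)[(10) + (6) + (0) + (8) + (0)] = 24/8 = 3
  <chi_rho, chi_2> = (1/8)[1*(10)*conj(1) + 1*(6)*conj(1) + 2*(0)*conj(1) + 2*(4)*conj(-1) + 2*(0)*conj(-1)]
      = (1/8)[(10) + (6) + (0) + (-8) + (0)] = 8/8 = 1
  <chi_rho, chi_3> = (1/8)[1*(10)*conj(1) + 1*(6)*conj(1) + 2*(0)*conj(-1) + 2*(4)*conj(1) + 2*(0)*conj(-1)]
      = (1/8)[(10) + (6) + (0) + (8) + (0)] = 24/8 = 3
  <chi_rho, chi_4> = (1/8)[1*(10)*conj(1) + 1*(6)*conj(1) + 2*(0)*conj(-1) + 2*(4)*conj(-1) + 2*(0)*conj(1)]
      = (1/8)[(10) + (6) + (0) + (-8) + (0)] = 8/8 = 1
  <chi_rho, chi_5> = (1/8)[1*(10)*conj(2) + 1*(6)*conj(-2) + 2*(0)*conj(0) + 2*(4)*conj(0) + 2*(0)*conj(0)]
      = (1/8)[(20) + (-12) + (0) + (0) + (0)] = 8/8 = 1
Dimension check: dim(rho) = sum (mult * dim) = 3*1 + 1*1 + 3*1 + 1*1 + 1*2 = 10 = chi_rho(e) = 10.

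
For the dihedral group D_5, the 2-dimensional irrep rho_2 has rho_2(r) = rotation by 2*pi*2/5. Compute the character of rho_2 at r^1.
chi_{rho_2}(r^1) = 2*cos(2*pi*2*1/5) = -sqrt(5)/2 - 1/2

Justification: rho_2(r^1) is rotation by angle 2*pi*2*1/5, whose trace is 2*cos(2*pi*2*1/5) = -sqrt(5)/2 - 1/2.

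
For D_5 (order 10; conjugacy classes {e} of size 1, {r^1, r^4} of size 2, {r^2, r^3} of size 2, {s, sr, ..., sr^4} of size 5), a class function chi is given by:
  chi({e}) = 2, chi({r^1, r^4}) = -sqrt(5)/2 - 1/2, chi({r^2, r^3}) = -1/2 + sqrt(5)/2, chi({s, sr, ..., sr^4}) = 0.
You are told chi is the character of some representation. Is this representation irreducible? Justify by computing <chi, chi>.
Irreducible: <chi, chi> = 1.

Why: <chi, chi> = (1/|G|) sum_C |C| * |chi(C)|^2 = (1/10)[1*|2|^2 + 2*|-sqrt(5)/2 - 1/2|^2 + 2*|-1/2 + sqrt(5)/2|^2 + 5*|0|^2]
  = (1/10)[(4) + (sqrt(5) + 3) + (3 - sqrt(5)) + (0)] = 10/10 = 1.
A character is irreducible iff <chi, chi> = 1, so this representation is irreducible.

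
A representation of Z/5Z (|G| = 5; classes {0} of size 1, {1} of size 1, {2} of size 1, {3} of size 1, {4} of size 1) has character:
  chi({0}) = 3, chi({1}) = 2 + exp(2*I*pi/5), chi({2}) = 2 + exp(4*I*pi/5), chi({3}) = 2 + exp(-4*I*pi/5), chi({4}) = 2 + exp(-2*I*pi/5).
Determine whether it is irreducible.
Not irreducible (reducible): <chi, chi> = 5 > 1.

Solution. <chi, chi> = (1/|G|) sum_C |C| * |chi(C)|^2 = (1/5)[1*|3|^2 + 1*|2 + exp(2*I*pi/5)|^2 + 1*|2 + exp(4*I*pi/5)|^2 + 1*|2 + exp(-4*I*pi/5)|^2 + 1*|2 + exp(-2*I*pi/5)|^2]
  = (1/5)[(9) + (5 + 2*exp(-2*I*pi/5) + 2*exp(2*I*pi/5)) + (5 + 2*exp(-4*I*pi/5) + 2*exp(4*I*pi/5)) + (5 + 2*exp(-4*I*pi/5) + 2*exp(4*I*pi/5)) + (5 + 2*exp(-2*I*pi/5) + 2*exp(2*I*pi/5))] = 25/5 = 5.
(Exp terms are combined using exp(i*s)*conj(exp(i*t)) = exp(i*(s-t)), and sums of them are collapsed using the identity that for every m > 1 the m distinct m-th roots of unity sum to 0, e.g. 1 + exp(2*I*pi/3) + exp(-2*I*pi/3) = 0.)
A character is irreducible iff <chi, chi> = 1, so this representation is reducible.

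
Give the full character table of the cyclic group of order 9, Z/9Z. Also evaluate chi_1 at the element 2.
Character table of Z/9Z (irreps indexed chi_0,...,chi_8 with chi_k(m) = zeta_9^(k*m), zeta_9 = exp(2*pi*i/9)):
  irrep \ class  {0} (size 1)  {1} (size 1)    {2} (size 1)    {3} (size 1)    {4} (size 1)    {5} (size 1)    {6} (size 1)    {7} (size 1)    {8} (size 1)  
  chi_0          1             1               1               1               1               1               1               1               1             
  chi_1          1             exp(2*I*pi/9)   exp(4*I*pi/9)   exp(2*I*pi/3)   exp(8*I*pi/9)   exp(-8*I*pi/9)  exp(-2*I*pi/3)  exp(-4*I*pi/9)  exp(-2*I*pi/9)
  chi_2          1             exp(4*I*pi/9)   exp(8*I*pi/9)   exp(-2*I*pi/3)  exp(-2*I*pi/9)  exp(2*I*pi/9)   exp(2*I*pi/3)   exp(-8*I*pi/9)  exp(-4*I*pi/9)
  chi_3          1             exp(2*I*pi/3)   exp(-2*I*pi/3)  1               exp(2*I*pi/3)   exp(-2*I*pi/3)  1               exp(2*I*pi/3)   exp(-2*I*pi/3)
  chi_4          1             exp(8*I*pi/9)   exp(-2*I*pi/9)  exp(2*I*pi/3)   exp(-4*I*pi/9)  exp(4*I*pi/9)   exp(-2*I*pi/3)  exp(2*I*pi/9)   exp(-8*I*pi/9)
  chi_5          1             exp(-8*I*pi/9)  exp(2*I*pi/9)   exp(-2*I*pi/3)  exp(4*I*pi/9)   exp(-4*I*pi/9)  exp(2*I*pi/3)   exp(-2*I*pi/9)  exp(8*I*pi/9) 
  chi_6          1             exp(-2*I*pi/3)  exp(2*I*pi/3)   1               exp(-2*I*pi/3)  exp(2*I*pi/3)   1               exp(-2*I*pi/3)  exp(2*I*pi/3) 
  chi_7          1             exp(-4*I*pi/9)  exp(-8*I*pi/9)  exp(2*I*pi/3)   exp(2*I*pi/9)   exp(-2*I*pi/9)  exp(-2*I*pi/3)  exp(8*I*pi/9)   exp(4*I*pi/9) 
  chi_8          1             exp(-2*I*pi/9)  exp(-4*I*pi/9)  exp(-2*I*pi/3)  exp(-8*I*pi/9)  exp(8*I*pi/9)   exp(2*I*pi/3)   exp(4*I*pi/9)   exp(2*I*pi/9) 

Spot check: chi_1(2) = zeta_9^(1*2) = zeta_9^2 = exp(4*I*pi/9).

Proof sketch: Z/9Z is abelian, so all 9 irreducible complex representations are 1-dimensional. They are given by chi_k(m) = zeta_9^(k*m) for k = 0,...,8. Row orthogonality: sum_m chi_k(m) conj(chi_l(m)) = 9 * [k = l].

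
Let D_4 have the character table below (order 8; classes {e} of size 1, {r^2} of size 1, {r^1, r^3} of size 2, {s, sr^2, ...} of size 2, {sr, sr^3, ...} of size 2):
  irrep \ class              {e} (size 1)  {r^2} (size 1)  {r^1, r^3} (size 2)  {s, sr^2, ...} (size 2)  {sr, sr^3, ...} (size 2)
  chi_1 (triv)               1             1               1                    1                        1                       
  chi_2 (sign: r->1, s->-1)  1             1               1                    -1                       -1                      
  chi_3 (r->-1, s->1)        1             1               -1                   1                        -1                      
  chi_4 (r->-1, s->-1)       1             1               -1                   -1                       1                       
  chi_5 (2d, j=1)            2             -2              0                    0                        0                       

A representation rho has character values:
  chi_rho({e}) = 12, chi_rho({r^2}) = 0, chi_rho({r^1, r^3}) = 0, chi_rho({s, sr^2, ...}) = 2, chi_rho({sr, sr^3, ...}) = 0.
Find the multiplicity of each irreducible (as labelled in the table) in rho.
Multiplicities: chi_1: 2, chi_2: 1, chi_3: 2, chi_4: 1, chi_5: 3.

Details: Use <chi_rho, chi> = (1/|G|) sum_C |C| * chi_rho(C) * conj(chi(C)) with |G| = 8 for each irreducible chi in the table:
  <chi_rho, chi_1> = (1/8)[1*(12)*conj(1) + 1*(0)*conj(1) + 2*(0)*conj(1) + 2*(2)*conj(1) + 2*(0)*conj(1)]
      = (1/8)[(12) + (0) + (0) + (4) + (0)] = 16/8 = 2
  <chi_rho, chi_2> = (1/8)[1*(12)*conj(1) + 1*(0)*conj(1) + 2*(0)*conj(1) + 2*(2)*conj(-1) + 2*(0)*conj(-1)]
      = (1/8)[(12) + (0) + (0) + (-4) + (0)] = 8/8 = 1
  <chi_rho, chi_3> = (1/8)[1*(12)*conj(1) + 1*(0)*conj(1) + 2*(0)*conj(-1) + 2*(2)*conj(1) + 2*(0)*conj(-1)]
      = (1/8)[(12) + (0) + (0) + (4) + (0)] = 16/8 = 2
  <chi_rho, chi_4> = (1/8)[1*(12)*conj(1) + 1*(0)*conj(1) + 2*(0)*conj(-1) + 2*(2)*conj(-1) + 2*(0)*conj(1)]
      = (1/8)[(12) + (0) + (0) + (-4) + (0)] = 8/8 = 1
  <chi_rho, chi_5> = (1/8)[1*(12)*conj(2) + 1*(0)*conj(-2) + 2*(0)*conj(0) + 2*(2)*conj(0) + 2*(0)*conj(0)]
      = (1/8)[(24) + (0) + (0) + (0) + (0)] = 24/8 = 3
Dimension check: dim(rho) = sum (mult * dim) = 2*1 + 1*1 + 2*1 + 1*1 + 3*2 = 12 = chi_rho(e) = 12.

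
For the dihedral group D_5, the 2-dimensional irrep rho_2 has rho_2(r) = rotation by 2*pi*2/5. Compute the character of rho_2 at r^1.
chi_{rho_2}(r^1) = 2*cos(2*pi*2*1/5) = -sqrt(5)/2 - 1/2

Solution. rho_2(r^1) is rotation by angle 2*pi*2*1/5, whose trace is 2*cos(2*pi*2*1/5) = -sqrt(5)/2 - 1/2.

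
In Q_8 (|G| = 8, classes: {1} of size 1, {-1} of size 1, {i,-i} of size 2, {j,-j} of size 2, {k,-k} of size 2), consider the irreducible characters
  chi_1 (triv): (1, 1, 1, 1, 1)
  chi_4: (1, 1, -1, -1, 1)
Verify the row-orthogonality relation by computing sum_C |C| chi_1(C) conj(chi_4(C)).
Sum = 0; so <chi_1, chi_4> = 0 (distinct irreducibles are orthogonal).

Solution. Compute term by term over conjugacy classes (|C| * chi_1(C) * conj(chi_4(C))):
  1*(1)*conj(1) + 1*(1)*conj(1) + 2*(1)*conj(-1) + 2*(1)*conj(-1) + 2*(1)*conj(1)
  = (1) + (1) + (-2) + (-2) + (2)
  = 0.
Dividing by |G| = 8 gives 0/8 = 0, matching the row-orthogonality relation <chi_1, chi_4> = [chi_1 = chi_4].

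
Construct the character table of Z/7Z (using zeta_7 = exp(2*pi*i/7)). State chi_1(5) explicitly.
Character table of Z/7Z (irreps indexed chi_0,...,chi_6 with chi_k(m) = zeta_7^(k*m), zeta_7 = exp(2*pi*i/7)):
  irrep \ class  {0} (size 1)  {1} (size 1)    {2} (size 1)    {3} (size 1)    {4} (size 1)    {5} (size 1)    {6} (size 1)  
  chi_0          1             1               1               1               1               1               1             
  chi_1          1             exp(2*I*pi/7)   exp(4*I*pi/7)   exp(6*I*pi/7)   exp(-6*I*pi/7)  exp(-4*I*pi/7)  exp(-2*I*pi/7)
  chi_2          1             exp(4*I*pi/7)   exp(-6*I*pi/7)  exp(-2*I*pi/7)  exp(2*I*pi/7)   exp(6*I*pi/7)   exp(-4*I*pi/7)
  chi_3          1             exp(6*I*pi/7)   exp(-2*I*pi/7)  exp(4*I*pi/7)   exp(-4*I*pi/7)  exp(2*I*pi/7)   exp(-6*I*pi/7)
  chi_4          1             exp(-6*I*pi/7)  exp(2*I*pi/7)   exp(-4*I*pi/7)  exp(4*I*pi/7)   exp(-2*I*pi/7)  exp(6*I*pi/7) 
  chi_5          1             exp(-4*I*pi/7)  exp(6*I*pi/7)   exp(2*I*pi/7)   exp(-2*I*pi/7)  exp(-6*I*pi/7)  exp(4*I*pi/7) 
  chi_6          1             exp(-2*I*pi/7)  exp(-4*I*pi/7)  exp(-6*I*pi/7)  exp(6*I*pi/7)   exp(4*I*pi/7)   exp(2*I*pi/7) 

Spot check: chi_1(5) = zeta_7^(1*5) = zeta_7^5 = exp(-4*I*pi/7).

Explanation: Z/7Z is abelian, so all 7 irreducible complex representations are 1-dimensional. They are given by chi_k(m) = zeta_7^(k*m) for k = 0,...,6. Row orthogonality: sum_m chi_k(m) conj(chi_l(m)) = 7 * [k = l].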